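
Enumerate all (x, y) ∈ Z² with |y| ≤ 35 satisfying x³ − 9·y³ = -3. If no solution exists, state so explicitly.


The equation is x³ - 9y³ = -3. For fixed y, x³ = 9·y³ − 3, so a solution requires the RHS to be a perfect cube.
Strategy: iterate y from -35 to 35, compute RHS = 9·y³ − 3, and check whether it is a (positive or negative) perfect cube.
Check small values of y:
  y = 0: RHS = -3 is not a perfect cube.
  y = 1: RHS = 6 is not a perfect cube.
  y = -1: RHS = -12 is not a perfect cube.
  y = 2: RHS = 69 is not a perfect cube.
  y = -2: RHS = -75 is not a perfect cube.
  y = 3: RHS = 240 is not a perfect cube.
  y = -3: RHS = -246 is not a perfect cube.
Continuing the search up to |y| = 35 finds no solutions either.
No (x, y) in the scanned range satisfies the equation.

No integer solutions with |y| ≤ 35.


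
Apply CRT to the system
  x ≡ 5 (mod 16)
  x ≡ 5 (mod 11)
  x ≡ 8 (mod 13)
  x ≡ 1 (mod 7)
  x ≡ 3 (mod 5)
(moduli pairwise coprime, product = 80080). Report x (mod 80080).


Product of moduli M = 16 · 11 · 13 · 7 · 5 = 80080.
Merge one congruence at a time:
  Start: x ≡ 5 (mod 16).
  Combine with x ≡ 5 (mod 11); new modulus lcm = 176.
    Write x = 5 + 16·t and substitute into x ≡ 5 (mod 11): 16·t ≡ 5 − 5 = 0 (mod 11).
    Reduce coefficients mod 11: 5·t ≡ 0 (mod 11).
    The inverse of 5 mod 11 is 9 (since 5·9 = 45 = 4·11 + 1), so t ≡ 9·0 = 0 ≡ 0 (mod 11).
    Then x = 5 + 16·0 = 5, valid modulo lcm(16, 11) = 176: x ≡ 5 (mod 176).
  Combine with x ≡ 8 (mod 13); new modulus lcm = 2288.
    Write x = 5 + 176·t and substitute into x ≡ 8 (mod 13): 176·t ≡ 8 − 5 = 3 (mod 13).
    Reduce coefficients mod 13: 7·t ≡ 3 (mod 13).
    The inverse of 7 mod 13 is 2 (since 7·2 = 14 = 1·13 + 1), so t ≡ 2·3 = 6 ≡ 6 (mod 13).
    Then x = 5 + 176·6 = 1061, valid modulo lcm(176, 13) = 2288: x ≡ 1061 (mod 2288).
  Combine with x ≡ 1 (mod 7); new modulus lcm = 16016.
    Write x = 1061 + 2288·t and substitute into x ≡ 1 (mod 7): 2288·t ≡ 1 − 1061 = -1060 (mod 7).
    Reduce coefficients mod 7: 6·t ≡ 4 (mod 7).
    The inverse of 6 mod 7 is 6 (since 6·6 = 36 = 5·7 + 1), so t ≡ 6·4 = 24 ≡ 3 (mod 7).
    Then x = 1061 + 2288·3 = 7925, valid modulo lcm(2288, 7) = 16016: x ≡ 7925 (mod 16016).
  Combine with x ≡ 3 (mod 5); new modulus lcm = 80080.
    Write x = 7925 + 16016·t and substitute into x ≡ 3 (mod 5): 16016·t ≡ 3 − 7925 = -7922 (mod 5).
    Reduce coefficients mod 5: 1·t ≡ 3 (mod 5).
    So t ≡ 3 (mod 5).
    Then x = 7925 + 16016·3 = 55973, valid modulo lcm(16016, 5) = 80080: x ≡ 55973 (mod 80080).
Verify against each original: 55973 mod 16 = 5, 55973 mod 11 = 5, 55973 mod 13 = 8, 55973 mod 7 = 1, 55973 mod 5 = 3.

x ≡ 55973 (mod 80080).


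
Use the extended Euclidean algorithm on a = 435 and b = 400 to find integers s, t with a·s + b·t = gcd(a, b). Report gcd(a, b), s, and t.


Euclidean algorithm on (435, 400) — divide until remainder is 0:
  435 = 1 · 400 + 35
  400 = 11 · 35 + 15
  35 = 2 · 15 + 5
  15 = 3 · 5 + 0
gcd(435, 400) = 5.
Track Bezout coefficients alongside the remainders: start with r₀ = 435 = a·1 + b·0 (s = 1, t = 0) and r₁ = 400 = a·0 + b·1 (s = 0, t = 1); each new remainder r_{k+1} = r_{k-1} − q_k·r_k inherits s_{k+1} = s_{k-1} − q_k·s_k, t_{k+1} = t_{k-1} − q_k·t_k, so r_k = a·s_k + b·t_k at every step:
  q = 1: r = 35, s = 1 − 1·0 = 1, t = 0 − 1·1 = -1  (check: 435·1 + 400·(-1) = 35)
  q = 11: r = 15, s = 0 − 11·1 = -11, t = 1 − 11·(-1) = 12  (check: 435·(-11) + 400·12 = 15)
  q = 2: r = 5, s = 1 − 2·(-11) = 23, t = -1 − 2·12 = -25  (check: 435·23 + 400·(-25) = 5)
The row with r = 5 (the gcd) gives the Bezout coefficients s = 23, t = -25.
Result: 435 · (23) + 400 · (-25) = 5.

gcd(435, 400) = 5; s = 23, t = -25 (check: 435·23 + 400·(-25) = 5).


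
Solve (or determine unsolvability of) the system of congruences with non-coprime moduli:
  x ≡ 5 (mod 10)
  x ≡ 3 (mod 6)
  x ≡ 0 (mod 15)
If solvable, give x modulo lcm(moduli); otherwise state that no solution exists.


Moduli 10, 6, 15 are not pairwise coprime, so CRT works modulo lcm(m_i) when all pairwise compatibility conditions hold.
Pairwise compatibility: gcd(m_i, m_j) must divide a_i - a_j for every pair.
Merge one congruence at a time:
  Start: x ≡ 5 (mod 10).
  Combine with x ≡ 3 (mod 6): gcd(10, 6) = 2; 3 - 5 = -2, which IS divisible by 2, so compatible.
    Write x = 5 + 10·t and substitute into x ≡ 3 (mod 6): 10·t ≡ 3 − 5 = -2 (mod 6).
    Divide the congruence (and modulus) by g = 2: 5·t ≡ -1 (mod 3).
    Reduce coefficients mod 3: 2·t ≡ 2 (mod 3).
    The inverse of 2 mod 3 is 2 (since 2·2 = 4 = 1·3 + 1), so t ≡ 2·2 = 4 ≡ 1 (mod 3).
    Then x = 5 + 10·1 = 15, valid modulo lcm(10, 6) = 30: x ≡ 15 (mod 30).
  Combine with x ≡ 0 (mod 15): gcd(30, 15) = 15; 0 - 15 = -15, which IS divisible by 15, so compatible.
    Write x = 15 + 30·t and substitute into x ≡ 0 (mod 15): 30·t ≡ 0 − 15 = -15 (mod 15).
    Divide the congruence (and modulus) by g = 15: 2·t ≡ -1 (mod 1).
    Modulo 1 every t works; take t = 0.
    Then x = 15 + 30·0 = 15, valid modulo lcm(30, 15) = 30: x ≡ 15 (mod 30).
Verify: 15 mod 10 = 5, 15 mod 6 = 3, 15 mod 15 = 0.

x ≡ 15 (mod 30).


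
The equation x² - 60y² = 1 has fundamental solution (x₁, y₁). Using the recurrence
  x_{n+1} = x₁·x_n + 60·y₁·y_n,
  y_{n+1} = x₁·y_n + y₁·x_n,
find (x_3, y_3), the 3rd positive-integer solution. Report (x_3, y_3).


Step 1: Find the fundamental solution (x₁, y₁) of x² - 60y² = 1.
  Expand √60 as a continued fraction. a₀ = ⌊√60⌋ = 7; iterate m_{k+1} = d_k·a_k − m_k, d_{k+1} = (60 − m_{k+1}²)/d_k, a_{k+1} = ⌊(a₀ + m_{k+1})/d_{k+1}⌋ (starting m₀ = 0, d₀ = 1), with convergents p_k = a_k·p_{k-1} + p_{k-2}, q_k = a_k·q_{k-1} + q_{k-2} (p₋₁ = 1, q₋₁ = 0):
  k = 0: a₀ = 7; p₀/q₀ = 7/1; p₀² − 60·q₀² = 49 − 60 = -11.
  k = 1: m = 7, d = 11, a = ⌊(7 + 7)/11⌋ = 1; p/q = (1·7 + 1)/(1·1 + 0) = 8/1; p² − 60·q² = 64 − 60 = 4.
  k = 2: m = 4, d = 4, a = ⌊(7 + 4)/4⌋ = 2; p/q = (2·8 + 7)/(2·1 + 1) = 23/3; p² − 60·q² = 529 − 540 = -11.
  k = 3: m = 4, d = 11, a = ⌊(7 + 4)/11⌋ = 1; p/q = (1·23 + 8)/(1·3 + 1) = 31/4; p² − 60·q² = 961 − 960 = 1.
  The first convergent with p² − 60·q² = 1 gives the fundamental solution (x₁, y₁) = (31, 4).
Step 2: Apply the recurrence (x_{n+1}, y_{n+1}) = (x₁x_n + 60y₁y_n, x₁y_n + y₁x_n) repeatedly.
  From (x_1, y_1) = (31, 4): x_2 = 31·31 + 60·4·4 = 1921; y_2 = 31·4 + 4·31 = 248.
  From (x_2, y_2) = (1921, 248): x_3 = 31·1921 + 60·4·248 = 119071; y_3 = 31·248 + 4·1921 = 15372.
Step 3: Verify x_3² - 60·y_3² = 14177903041 - 14177903040 = 1 (should be 1). ✓

(x_1, y_1) = (31, 4); (x_3, y_3) = (119071, 15372).


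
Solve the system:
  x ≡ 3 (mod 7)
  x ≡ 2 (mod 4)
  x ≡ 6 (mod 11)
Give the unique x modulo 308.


Moduli 7, 4, 11 are pairwise coprime; by CRT there is a unique solution modulo M = 7 · 4 · 11 = 308.
Solve pairwise, accumulating the modulus:
  Start with x ≡ 3 (mod 7).
  Combine with x ≡ 2 (mod 4): since gcd(7, 4) = 1, we get a unique residue mod 28.
    Write x = 3 + 7·t and substitute into x ≡ 2 (mod 4): 7·t ≡ 2 − 3 = -1 (mod 4).
    Reduce coefficients mod 4: 3·t ≡ 3 (mod 4).
    The inverse of 3 mod 4 is 3 (since 3·3 = 9 = 2·4 + 1), so t ≡ 3·3 = 9 ≡ 1 (mod 4).
    Then x = 3 + 7·1 = 10, valid modulo lcm(7, 4) = 28: x ≡ 10 (mod 28).
  Combine with x ≡ 6 (mod 11): since gcd(28, 11) = 1, we get a unique residue mod 308.
    Write x = 10 + 28·t and substitute into x ≡ 6 (mod 11): 28·t ≡ 6 − 10 = -4 (mod 11).
    Reduce coefficients mod 11: 6·t ≡ 7 (mod 11).
    The inverse of 6 mod 11 is 2 (since 6·2 = 12 = 1·11 + 1), so t ≡ 2·7 = 14 ≡ 3 (mod 11).
    Then x = 10 + 28·3 = 94, valid modulo lcm(28, 11) = 308: x ≡ 94 (mod 308).
Verify: 94 mod 7 = 3 ✓, 94 mod 4 = 2 ✓, 94 mod 11 = 6 ✓.

x ≡ 94 (mod 308).


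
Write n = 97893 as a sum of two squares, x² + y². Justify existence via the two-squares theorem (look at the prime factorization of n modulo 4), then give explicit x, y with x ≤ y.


Step 1: Factor n = 97893 = 3^2 · 73 · 149.
Step 2: Check the mod-4 condition on each prime factor: 3 ≡ 3 (mod 4), exponent 2 (must be even); 73 ≡ 1 (mod 4), exponent 1; 149 ≡ 1 (mod 4), exponent 1.
All primes ≡ 3 (mod 4) appear to even exponent (or don't appear), so by the two-squares theorem n IS expressible as a sum of two squares.
Step 3: Build a representation. Group n = k² · m with k = 3 and m = 73 · 149 = 10877 (a product of primes ≡ 1 (mod 4)); a representation of m scales to one of n via (k·x)² + (k·y)² = k²(x² + y²). Each prime p ≡ 1 (mod 4) is itself a sum of two squares; find a² by testing p − a² for a perfect square:
  73: 73 − 1² = 72, 73 − 2² = 69, 73 − 3² = 64 = 8² ⇒ 73 = 3² + 8².
  149: 149 − 1² = 148, 149 − 2² = 145, 149 − 3² = 140, 149 − 4² = 133, 149 − 5² = 124, 149 − 6² = 113, 149 − 7² = 100 = 10² ⇒ 149 = 7² + 10².
  Combine using the Brahmagupta–Fibonacci identity (a² + b²)(c² + d²) = (ac − bd)² + (ad + bc)² = (ac + bd)² + (ad − bc)²:
  73 · 149 = 10877: from (3² + 8²)(7² + 10²), take (3·7 − 8·10, 3·10 + 8·7) = (21 − 80, 30 + 56) = (-59, 86); dropping signs (only squares matter) gives (59, 86); check 59² + 86² = 3481 + 7396 = 10877 ✓.
  Scale by k = 3: (3·59, 3·86) = (177, 258).
Step 4: Order so x ≤ y and verify: 177² + 258² = 31329 + 66564 = 97893 = n. ✓

n = 97893 = 177² + 258² (one valid representation with x ≤ y).


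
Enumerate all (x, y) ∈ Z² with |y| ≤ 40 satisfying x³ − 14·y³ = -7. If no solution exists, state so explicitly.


The equation is x³ - 14y³ = -7. For fixed y, x³ = 14·y³ − 7, so a solution requires the RHS to be a perfect cube.
Strategy: iterate y from -40 to 40, compute RHS = 14·y³ − 7, and check whether it is a (positive or negative) perfect cube.
Check small values of y:
  y = 0: RHS = -7 is not a perfect cube.
  y = 1: RHS = 7 is not a perfect cube.
  y = -1: RHS = -21 is not a perfect cube.
  y = 2: RHS = 105 is not a perfect cube.
  y = -2: RHS = -119 is not a perfect cube.
  y = 3: RHS = 371 is not a perfect cube.
  y = -3: RHS = -385 is not a perfect cube.
Continuing the search up to |y| = 40 finds no solutions either.
No (x, y) in the scanned range satisfies the equation.

No integer solutions with |y| ≤ 40.


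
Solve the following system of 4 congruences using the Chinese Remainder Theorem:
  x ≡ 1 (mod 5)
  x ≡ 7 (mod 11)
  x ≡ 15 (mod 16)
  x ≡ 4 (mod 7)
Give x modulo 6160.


Product of moduli M = 5 · 11 · 16 · 7 = 6160.
Merge one congruence at a time:
  Start: x ≡ 1 (mod 5).
  Combine with x ≡ 7 (mod 11); new modulus lcm = 55.
    Write x = 1 + 5·t and substitute into x ≡ 7 (mod 11): 5·t ≡ 7 − 1 = 6 (mod 11).
    The inverse of 5 mod 11 is 9 (since 5·9 = 45 = 4·11 + 1), so t ≡ 9·6 = 54 ≡ 10 (mod 11).
    Then x = 1 + 5·10 = 51, valid modulo lcm(5, 11) = 55: x ≡ 51 (mod 55).
  Combine with x ≡ 15 (mod 16); new modulus lcm = 880.
    Write x = 51 + 55·t and substitute into x ≡ 15 (mod 16): 55·t ≡ 15 − 51 = -36 (mod 16).
    Reduce coefficients mod 16: 7·t ≡ 12 (mod 16).
    The inverse of 7 mod 16 is 7 (since 7·7 = 49 = 3·16 + 1), so t ≡ 7·12 = 84 ≡ 4 (mod 16).
    Then x = 51 + 55·4 = 271, valid modulo lcm(55, 16) = 880: x ≡ 271 (mod 880).
  Combine with x ≡ 4 (mod 7); new modulus lcm = 6160.
    Write x = 271 + 880·t and substitute into x ≡ 4 (mod 7): 880·t ≡ 4 − 271 = -267 (mod 7).
    Reduce coefficients mod 7: 5·t ≡ 6 (mod 7).
    The inverse of 5 mod 7 is 3 (since 5·3 = 15 = 2·7 + 1), so t ≡ 3·6 = 18 ≡ 4 (mod 7).
    Then x = 271 + 880·4 = 3791, valid modulo lcm(880, 7) = 6160: x ≡ 3791 (mod 6160).
Verify against each original: 3791 mod 5 = 1, 3791 mod 11 = 7, 3791 mod 16 = 15, 3791 mod 7 = 4.

x ≡ 3791 (mod 6160).


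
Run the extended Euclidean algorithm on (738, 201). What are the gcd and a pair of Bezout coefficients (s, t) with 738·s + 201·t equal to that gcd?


Euclidean algorithm on (738, 201) — divide until remainder is 0:
  738 = 3 · 201 + 135
  201 = 1 · 135 + 66
  135 = 2 · 66 + 3
  66 = 22 · 3 + 0
gcd(738, 201) = 3.
Track Bezout coefficients alongside the remainders: start with r₀ = 738 = a·1 + b·0 (s = 1, t = 0) and r₁ = 201 = a·0 + b·1 (s = 0, t = 1); each new remainder r_{k+1} = r_{k-1} − q_k·r_k inherits s_{k+1} = s_{k-1} − q_k·s_k, t_{k+1} = t_{k-1} − q_k·t_k, so r_k = a·s_k + b·t_k at every step:
  q = 3: r = 135, s = 1 − 3·0 = 1, t = 0 − 3·1 = -3  (check: 738·1 + 201·(-3) = 135)
  q = 1: r = 66, s = 0 − 1·1 = -1, t = 1 − 1·(-3) = 4  (check: 738·(-1) + 201·4 = 66)
  q = 2: r = 3, s = 1 − 2·(-1) = 3, t = -3 − 2·4 = -11  (check: 738·3 + 201·(-11) = 3)
The row with r = 3 (the gcd) gives the Bezout coefficients s = 3, t = -11.
Result: 738 · (3) + 201 · (-11) = 3.

gcd(738, 201) = 3; s = 3, t = -11 (check: 738·3 + 201·(-11) = 3).


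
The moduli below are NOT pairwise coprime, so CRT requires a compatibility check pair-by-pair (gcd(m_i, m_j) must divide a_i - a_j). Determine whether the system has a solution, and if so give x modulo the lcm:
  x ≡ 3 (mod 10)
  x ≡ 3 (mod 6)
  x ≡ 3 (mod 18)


Moduli 10, 6, 18 are not pairwise coprime, so CRT works modulo lcm(m_i) when all pairwise compatibility conditions hold.
Pairwise compatibility: gcd(m_i, m_j) must divide a_i - a_j for every pair.
Merge one congruence at a time:
  Start: x ≡ 3 (mod 10).
  Combine with x ≡ 3 (mod 6): gcd(10, 6) = 2; 3 - 3 = 0, which IS divisible by 2, so compatible.
    Write x = 3 + 10·t and substitute into x ≡ 3 (mod 6): 10·t ≡ 3 − 3 = 0 (mod 6).
    Divide the congruence (and modulus) by g = 2: 5·t ≡ 0 (mod 3).
    Reduce coefficients mod 3: 2·t ≡ 0 (mod 3).
    The inverse of 2 mod 3 is 2 (since 2·2 = 4 = 1·3 + 1), so t ≡ 2·0 = 0 ≡ 0 (mod 3).
    Then x = 3 + 10·0 = 3, valid modulo lcm(10, 6) = 30: x ≡ 3 (mod 30).
  Combine with x ≡ 3 (mod 18): gcd(30, 18) = 6; 3 - 3 = 0, which IS divisible by 6, so compatible.
    Write x = 3 + 30·t and substitute into x ≡ 3 (mod 18): 30·t ≡ 3 − 3 = 0 (mod 18).
    Divide the congruence (and modulus) by g = 6: 5·t ≡ 0 (mod 3).
    Reduce coefficients mod 3: 2·t ≡ 0 (mod 3).
    The inverse of 2 mod 3 is 2 (since 2·2 = 4 = 1·3 + 1), so t ≡ 2·0 = 0 ≡ 0 (mod 3).
    Then x = 3 + 30·0 = 3, valid modulo lcm(30, 18) = 90: x ≡ 3 (mod 90).
Verify: 3 mod 10 = 3, 3 mod 6 = 3, 3 mod 18 = 3.

x ≡ 3 (mod 90).


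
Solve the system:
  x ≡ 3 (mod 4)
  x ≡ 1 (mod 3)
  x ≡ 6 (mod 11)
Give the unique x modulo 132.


Moduli 4, 3, 11 are pairwise coprime; by CRT there is a unique solution modulo M = 4 · 3 · 11 = 132.
Solve pairwise, accumulating the modulus:
  Start with x ≡ 3 (mod 4).
  Combine with x ≡ 1 (mod 3): since gcd(4, 3) = 1, we get a unique residue mod 12.
    Write x = 3 + 4·t and substitute into x ≡ 1 (mod 3): 4·t ≡ 1 − 3 = -2 (mod 3).
    Reduce coefficients mod 3: 1·t ≡ 1 (mod 3).
    So t ≡ 1 (mod 3).
    Then x = 3 + 4·1 = 7, valid modulo lcm(4, 3) = 12: x ≡ 7 (mod 12).
  Combine with x ≡ 6 (mod 11): since gcd(12, 11) = 1, we get a unique residue mod 132.
    Write x = 7 + 12·t and substitute into x ≡ 6 (mod 11): 12·t ≡ 6 − 7 = -1 (mod 11).
    Reduce coefficients mod 11: 1·t ≡ 10 (mod 11).
    So t ≡ 10 (mod 11).
    Then x = 7 + 12·10 = 127, valid modulo lcm(12, 11) = 132: x ≡ 127 (mod 132).
Verify: 127 mod 4 = 3 ✓, 127 mod 3 = 1 ✓, 127 mod 11 = 6 ✓.

x ≡ 127 (mod 132).


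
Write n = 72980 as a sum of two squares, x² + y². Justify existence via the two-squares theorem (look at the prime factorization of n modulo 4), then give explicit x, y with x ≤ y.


Step 1: Factor n = 72980 = 2^2 · 5 · 41 · 89.
Step 2: Check the mod-4 condition on each prime factor: 2 = 2 (special); 5 ≡ 1 (mod 4), exponent 1; 41 ≡ 1 (mod 4), exponent 1; 89 ≡ 1 (mod 4), exponent 1.
All primes ≡ 3 (mod 4) appear to even exponent (or don't appear), so by the two-squares theorem n IS expressible as a sum of two squares.
Step 3: Build a representation. Group n = k² · m with k = 2 and m = 5 · 41 · 89 = 18245 (a product of primes ≡ 1 (mod 4)); a representation of m scales to one of n via (k·x)² + (k·y)² = k²(x² + y²). Each prime p ≡ 1 (mod 4) is itself a sum of two squares; find a² by testing p − a² for a perfect square:
  5: 5 − 1² = 4 = 2² ⇒ 5 = 1² + 2².
  41: 41 − 1² = 40, 41 − 2² = 37, 41 − 3² = 32, 41 − 4² = 25 = 5² ⇒ 41 = 4² + 5².
  89: 89 − 1² = 88, 89 − 2² = 85, 89 − 3² = 80, 89 − 4² = 73, 89 − 5² = 64 = 8² ⇒ 89 = 5² + 8².
  Combine using the Brahmagupta–Fibonacci identity (a² + b²)(c² + d²) = (ac − bd)² + (ad + bc)² = (ac + bd)² + (ad − bc)²:
  5 · 41 = 205: from (1² + 2²)(4² + 5²), take (1·4 − 2·5, 1·5 + 2·4) = (4 − 10, 5 + 8) = (-6, 13); dropping signs (only squares matter) gives (6, 13); check 6² + 13² = 36 + 169 = 205 ✓.
  205 · 89 = 18245: from (6² + 13²)(5² + 8²), take (6·5 − 13·8, 6·8 + 13·5) = (30 − 104, 48 + 65) = (-74, 113); dropping signs (only squares matter) gives (74, 113); check 74² + 113² = 5476 + 12769 = 18245 ✓.
  Scale by k = 2: (2·74, 2·113) = (148, 226).
Step 4: Order so x ≤ y and verify: 148² + 226² = 21904 + 51076 = 72980 = n. ✓

n = 72980 = 148² + 226² (one valid representation with x ≤ y).


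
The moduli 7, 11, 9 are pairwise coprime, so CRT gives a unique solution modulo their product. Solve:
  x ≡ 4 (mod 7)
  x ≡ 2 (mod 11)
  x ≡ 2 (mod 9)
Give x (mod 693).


Moduli 7, 11, 9 are pairwise coprime; by CRT there is a unique solution modulo M = 7 · 11 · 9 = 693.
Solve pairwise, accumulating the modulus:
  Start with x ≡ 4 (mod 7).
  Combine with x ≡ 2 (mod 11): since gcd(7, 11) = 1, we get a unique residue mod 77.
    Write x = 4 + 7·t and substitute into x ≡ 2 (mod 11): 7·t ≡ 2 − 4 = -2 (mod 11).
    Reduce coefficients mod 11: 7·t ≡ 9 (mod 11).
    The inverse of 7 mod 11 is 8 (since 7·8 = 56 = 5·11 + 1), so t ≡ 8·9 = 72 ≡ 6 (mod 11).
    Then x = 4 + 7·6 = 46, valid modulo lcm(7, 11) = 77: x ≡ 46 (mod 77).
  Combine with x ≡ 2 (mod 9): since gcd(77, 9) = 1, we get a unique residue mod 693.
    Write x = 46 + 77·t and substitute into x ≡ 2 (mod 9): 77·t ≡ 2 − 46 = -44 (mod 9).
    Reduce coefficients mod 9: 5·t ≡ 1 (mod 9).
    The inverse of 5 mod 9 is 2 (since 5·2 = 10 = 1·9 + 1), so t ≡ 2·1 = 2 ≡ 2 (mod 9).
    Then x = 46 + 77·2 = 200, valid modulo lcm(77, 9) = 693: x ≡ 200 (mod 693).
Verify: 200 mod 7 = 4 ✓, 200 mod 11 = 2 ✓, 200 mod 9 = 2 ✓.

x ≡ 200 (mod 693).


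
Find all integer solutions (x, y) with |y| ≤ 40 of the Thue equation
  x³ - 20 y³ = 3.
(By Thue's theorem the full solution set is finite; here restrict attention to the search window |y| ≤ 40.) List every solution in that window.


The equation is x³ - 20y³ = 3. For fixed y, x³ = 20·y³ + 3, so a solution requires the RHS to be a perfect cube.
Strategy: iterate y from -40 to 40, compute RHS = 20·y³ + 3, and check whether it is a (positive or negative) perfect cube.
Check small values of y:
  y = 0: RHS = 3 is not a perfect cube.
  y = 1: RHS = 23 is not a perfect cube.
  y = -1: RHS = -17 is not a perfect cube.
  y = 2: RHS = 163 is not a perfect cube.
  y = -2: RHS = -157 is not a perfect cube.
  y = 3: RHS = 543 is not a perfect cube.
  y = -3: RHS = -537 is not a perfect cube.
Continuing the search up to |y| = 40 finds no solutions either.
No (x, y) in the scanned range satisfies the equation.

No integer solutions with |y| ≤ 40.


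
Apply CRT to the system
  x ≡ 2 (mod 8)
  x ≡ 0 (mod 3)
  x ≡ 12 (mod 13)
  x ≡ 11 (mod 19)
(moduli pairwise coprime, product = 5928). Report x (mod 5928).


Product of moduli M = 8 · 3 · 13 · 19 = 5928.
Merge one congruence at a time:
  Start: x ≡ 2 (mod 8).
  Combine with x ≡ 0 (mod 3); new modulus lcm = 24.
    Write x = 2 + 8·t and substitute into x ≡ 0 (mod 3): 8·t ≡ 0 − 2 = -2 (mod 3).
    Reduce coefficients mod 3: 2·t ≡ 1 (mod 3).
    The inverse of 2 mod 3 is 2 (since 2·2 = 4 = 1·3 + 1), so t ≡ 2·1 = 2 ≡ 2 (mod 3).
    Then x = 2 + 8·2 = 18, valid modulo lcm(8, 3) = 24: x ≡ 18 (mod 24).
  Combine with x ≡ 12 (mod 13); new modulus lcm = 312.
    Write x = 18 + 24·t and substitute into x ≡ 12 (mod 13): 24·t ≡ 12 − 18 = -6 (mod 13).
    Reduce coefficients mod 13: 11·t ≡ 7 (mod 13).
    The inverse of 11 mod 13 is 6 (since 11·6 = 66 = 5·13 + 1), so t ≡ 6·7 = 42 ≡ 3 (mod 13).
    Then x = 18 + 24·3 = 90, valid modulo lcm(24, 13) = 312: x ≡ 90 (mod 312).
  Combine with x ≡ 11 (mod 19); new modulus lcm = 5928.
    Write x = 90 + 312·t and substitute into x ≡ 11 (mod 19): 312·t ≡ 11 − 90 = -79 (mod 19).
    Reduce coefficients mod 19: 8·t ≡ 16 (mod 19).
    The inverse of 8 mod 19 is 12 (since 8·12 = 96 = 5·19 + 1), so t ≡ 12·16 = 192 ≡ 2 (mod 19).
    Then x = 90 + 312·2 = 714, valid modulo lcm(312, 19) = 5928: x ≡ 714 (mod 5928).
Verify against each original: 714 mod 8 = 2, 714 mod 3 = 0, 714 mod 13 = 12, 714 mod 19 = 11.

x ≡ 714 (mod 5928).


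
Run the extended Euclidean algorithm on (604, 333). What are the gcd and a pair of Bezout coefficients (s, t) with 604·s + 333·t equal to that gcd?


Euclidean algorithm on (604, 333) — divide until remainder is 0:
  604 = 1 · 333 + 271
  333 = 1 · 271 + 62
  271 = 4 · 62 + 23
  62 = 2 · 23 + 16
  23 = 1 · 16 + 7
  16 = 2 · 7 + 2
  7 = 3 · 2 + 1
  2 = 2 · 1 + 0
gcd(604, 333) = 1.
Track Bezout coefficients alongside the remainders: start with r₀ = 604 = a·1 + b·0 (s = 1, t = 0) and r₁ = 333 = a·0 + b·1 (s = 0, t = 1); each new remainder r_{k+1} = r_{k-1} − q_k·r_k inherits s_{k+1} = s_{k-1} − q_k·s_k, t_{k+1} = t_{k-1} − q_k·t_k, so r_k = a·s_k + b·t_k at every step:
  q = 1: r = 271, s = 1 − 1·0 = 1, t = 0 − 1·1 = -1  (check: 604·1 + 333·(-1) = 271)
  q = 1: r = 62, s = 0 − 1·1 = -1, t = 1 − 1·(-1) = 2  (check: 604·(-1) + 333·2 = 62)
  q = 4: r = 23, s = 1 − 4·(-1) = 5, t = -1 − 4·2 = -9  (check: 604·5 + 333·(-9) = 23)
  q = 2: r = 16, s = -1 − 2·5 = -11, t = 2 − 2·(-9) = 20  (check: 604·(-11) + 333·20 = 16)
  q = 1: r = 7, s = 5 − 1·(-11) = 16, t = -9 − 1·20 = -29  (check: 604·16 + 333·(-29) = 7)
  q = 2: r = 2, s = -11 − 2·16 = -43, t = 20 − 2·(-29) = 78  (check: 604·(-43) + 333·78 = 2)
  q = 3: r = 1, s = 16 − 3·(-43) = 145, t = -29 − 3·78 = -263  (check: 604·145 + 333·(-263) = 1)
The row with r = 1 (the gcd) gives the Bezout coefficients s = 145, t = -263.
Result: 604 · (145) + 333 · (-263) = 1.

gcd(604, 333) = 1; s = 145, t = -263 (check: 604·145 + 333·(-263) = 1).


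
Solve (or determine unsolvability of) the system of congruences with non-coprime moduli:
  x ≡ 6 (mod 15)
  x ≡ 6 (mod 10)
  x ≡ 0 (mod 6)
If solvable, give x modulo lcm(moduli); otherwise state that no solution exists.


Moduli 15, 10, 6 are not pairwise coprime, so CRT works modulo lcm(m_i) when all pairwise compatibility conditions hold.
Pairwise compatibility: gcd(m_i, m_j) must divide a_i - a_j for every pair.
Merge one congruence at a time:
  Start: x ≡ 6 (mod 15).
  Combine with x ≡ 6 (mod 10): gcd(15, 10) = 5; 6 - 6 = 0, which IS divisible by 5, so compatible.
    Write x = 6 + 15·t and substitute into x ≡ 6 (mod 10): 15·t ≡ 6 − 6 = 0 (mod 10).
    Divide the congruence (and modulus) by g = 5: 3·t ≡ 0 (mod 2).
    Reduce coefficients mod 2: 1·t ≡ 0 (mod 2).
    So t ≡ 0 (mod 2).
    Then x = 6 + 15·0 = 6, valid modulo lcm(15, 10) = 30: x ≡ 6 (mod 30).
  Combine with x ≡ 0 (mod 6): gcd(30, 6) = 6; 0 - 6 = -6, which IS divisible by 6, so compatible.
    Write x = 6 + 30·t and substitute into x ≡ 0 (mod 6): 30·t ≡ 0 − 6 = -6 (mod 6).
    Divide the congruence (and modulus) by g = 6: 5·t ≡ -1 (mod 1).
    Modulo 1 every t works; take t = 0.
    Then x = 6 + 30·0 = 6, valid modulo lcm(30, 6) = 30: x ≡ 6 (mod 30).
Verify: 6 mod 15 = 6, 6 mod 10 = 6, 6 mod 6 = 0.

x ≡ 6 (mod 30).


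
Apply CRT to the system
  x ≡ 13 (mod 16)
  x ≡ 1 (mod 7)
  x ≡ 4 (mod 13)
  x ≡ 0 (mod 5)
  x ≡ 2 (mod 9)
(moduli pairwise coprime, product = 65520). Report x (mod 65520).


Product of moduli M = 16 · 7 · 13 · 5 · 9 = 65520.
Merge one congruence at a time:
  Start: x ≡ 13 (mod 16).
  Combine with x ≡ 1 (mod 7); new modulus lcm = 112.
    Write x = 13 + 16·t and substitute into x ≡ 1 (mod 7): 16·t ≡ 1 − 13 = -12 (mod 7).
    Reduce coefficients mod 7: 2·t ≡ 2 (mod 7).
    The inverse of 2 mod 7 is 4 (since 2·4 = 8 = 1·7 + 1), so t ≡ 4·2 = 8 ≡ 1 (mod 7).
    Then x = 13 + 16·1 = 29, valid modulo lcm(16, 7) = 112: x ≡ 29 (mod 112).
  Combine with x ≡ 4 (mod 13); new modulus lcm = 1456.
    Write x = 29 + 112·t and substitute into x ≡ 4 (mod 13): 112·t ≡ 4 − 29 = -25 (mod 13).
    Reduce coefficients mod 13: 8·t ≡ 1 (mod 13).
    The inverse of 8 mod 13 is 5 (since 8·5 = 40 = 3·13 + 1), so t ≡ 5·1 = 5 ≡ 5 (mod 13).
    Then x = 29 + 112·5 = 589, valid modulo lcm(112, 13) = 1456: x ≡ 589 (mod 1456).
  Combine with x ≡ 0 (mod 5); new modulus lcm = 7280.
    Write x = 589 + 1456·t and substitute into x ≡ 0 (mod 5): 1456·t ≡ 0 − 589 = -589 (mod 5).
    Reduce coefficients mod 5: 1·t ≡ 1 (mod 5).
    So t ≡ 1 (mod 5).
    Then x = 589 + 1456·1 = 2045, valid modulo lcm(1456, 5) = 7280: x ≡ 2045 (mod 7280).
  Combine with x ≡ 2 (mod 9); new modulus lcm = 65520.
    Write x = 2045 + 7280·t and substitute into x ≡ 2 (mod 9): 7280·t ≡ 2 − 2045 = -2043 (mod 9).
    Reduce coefficients mod 9: 8·t ≡ 0 (mod 9).
    The inverse of 8 mod 9 is 8 (since 8·8 = 64 = 7·9 + 1), so t ≡ 8·0 = 0 ≡ 0 (mod 9).
    Then x = 2045 + 7280·0 = 2045, valid modulo lcm(7280, 9) = 65520: x ≡ 2045 (mod 65520).
Verify against each original: 2045 mod 16 = 13, 2045 mod 7 = 1, 2045 mod 13 = 4, 2045 mod 5 = 0, 2045 mod 9 = 2.

x ≡ 2045 (mod 65520).


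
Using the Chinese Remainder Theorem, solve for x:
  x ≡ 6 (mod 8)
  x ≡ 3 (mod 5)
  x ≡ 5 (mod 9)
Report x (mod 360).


Moduli 8, 5, 9 are pairwise coprime; by CRT there is a unique solution modulo M = 8 · 5 · 9 = 360.
Solve pairwise, accumulating the modulus:
  Start with x ≡ 6 (mod 8).
  Combine with x ≡ 3 (mod 5): since gcd(8, 5) = 1, we get a unique residue mod 40.
    Write x = 6 + 8·t and substitute into x ≡ 3 (mod 5): 8·t ≡ 3 − 6 = -3 (mod 5).
    Reduce coefficients mod 5: 3·t ≡ 2 (mod 5).
    The inverse of 3 mod 5 is 2 (since 3·2 = 6 = 1·5 + 1), so t ≡ 2·2 = 4 ≡ 4 (mod 5).
    Then x = 6 + 8·4 = 38, valid modulo lcm(8, 5) = 40: x ≡ 38 (mod 40).
  Combine with x ≡ 5 (mod 9): since gcd(40, 9) = 1, we get a unique residue mod 360.
    Write x = 38 + 40·t and substitute into x ≡ 5 (mod 9): 40·t ≡ 5 − 38 = -33 (mod 9).
    Reduce coefficients mod 9: 4·t ≡ 3 (mod 9).
    The inverse of 4 mod 9 is 7 (since 4·7 = 28 = 3·9 + 1), so t ≡ 7·3 = 21 ≡ 3 (mod 9).
    Then x = 38 + 40·3 = 158, valid modulo lcm(40, 9) = 360: x ≡ 158 (mod 360).
Verify: 158 mod 8 = 6 ✓, 158 mod 5 = 3 ✓, 158 mod 9 = 5 ✓.

x ≡ 158 (mod 360).


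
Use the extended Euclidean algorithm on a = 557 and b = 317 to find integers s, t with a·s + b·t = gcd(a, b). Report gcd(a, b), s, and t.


Euclidean algorithm on (557, 317) — divide until remainder is 0:
  557 = 1 · 317 + 240
  317 = 1 · 240 + 77
  240 = 3 · 77 + 9
  77 = 8 · 9 + 5
  9 = 1 · 5 + 4
  5 = 1 · 4 + 1
  4 = 4 · 1 + 0
gcd(557, 317) = 1.
Track Bezout coefficients alongside the remainders: start with r₀ = 557 = a·1 + b·0 (s = 1, t = 0) and r₁ = 317 = a·0 + b·1 (s = 0, t = 1); each new remainder r_{k+1} = r_{k-1} − q_k·r_k inherits s_{k+1} = s_{k-1} − q_k·s_k, t_{k+1} = t_{k-1} − q_k·t_k, so r_k = a·s_k + b·t_k at every step:
  q = 1: r = 240, s = 1 − 1·0 = 1, t = 0 − 1·1 = -1  (check: 557·1 + 317·(-1) = 240)
  q = 1: r = 77, s = 0 − 1·1 = -1, t = 1 − 1·(-1) = 2  (check: 557·(-1) + 317·2 = 77)
  q = 3: r = 9, s = 1 − 3·(-1) = 4, t = -1 − 3·2 = -7  (check: 557·4 + 317·(-7) = 9)
  q = 8: r = 5, s = -1 − 8·4 = -33, t = 2 − 8·(-7) = 58  (check: 557·(-33) + 317·58 = 5)
  q = 1: r = 4, s = 4 − 1·(-33) = 37, t = -7 − 1·58 = -65  (check: 557·37 + 317·(-65) = 4)
  q = 1: r = 1, s = -33 − 1·37 = -70, t = 58 − 1·(-65) = 123  (check: 557·(-70) + 317·123 = 1)
The row with r = 1 (the gcd) gives the Bezout coefficients s = -70, t = 123.
Result: 557 · (-70) + 317 · (123) = 1.

gcd(557, 317) = 1; s = -70, t = 123 (check: 557·(-70) + 317·123 = 1).


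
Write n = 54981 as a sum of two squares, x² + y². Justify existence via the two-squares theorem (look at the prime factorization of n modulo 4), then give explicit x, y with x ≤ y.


Step 1: Factor n = 54981 = 3^2 · 41 · 149.
Step 2: Check the mod-4 condition on each prime factor: 3 ≡ 3 (mod 4), exponent 2 (must be even); 41 ≡ 1 (mod 4), exponent 1; 149 ≡ 1 (mod 4), exponent 1.
All primes ≡ 3 (mod 4) appear to even exponent (or don't appear), so by the two-squares theorem n IS expressible as a sum of two squares.
Step 3: Build a representation. Group n = k² · m with k = 3 and m = 41 · 149 = 6109 (a product of primes ≡ 1 (mod 4)); a representation of m scales to one of n via (k·x)² + (k·y)² = k²(x² + y²). Each prime p ≡ 1 (mod 4) is itself a sum of two squares; find a² by testing p − a² for a perfect square:
  41: 41 − 1² = 40, 41 − 2² = 37, 41 − 3² = 32, 41 − 4² = 25 = 5² ⇒ 41 = 4² + 5².
  149: 149 − 1² = 148, 149 − 2² = 145, 149 − 3² = 140, 149 − 4² = 133, 149 − 5² = 124, 149 − 6² = 113, 149 − 7² = 100 = 10² ⇒ 149 = 7² + 10².
  Combine using the Brahmagupta–Fibonacci identity (a² + b²)(c² + d²) = (ac − bd)² + (ad + bc)² = (ac + bd)² + (ad − bc)²:
  41 · 149 = 6109: from (4² + 5²)(7² + 10²), take (4·7 − 5·10, 4·10 + 5·7) = (28 − 50, 40 + 35) = (-22, 75); dropping signs (only squares matter) gives (22, 75); check 22² + 75² = 484 + 5625 = 6109 ✓.
  Scale by k = 3: (3·22, 3·75) = (66, 225).
Step 4: Order so x ≤ y and verify: 66² + 225² = 4356 + 50625 = 54981 = n. ✓

n = 54981 = 66² + 225² (one valid representation with x ≤ y).


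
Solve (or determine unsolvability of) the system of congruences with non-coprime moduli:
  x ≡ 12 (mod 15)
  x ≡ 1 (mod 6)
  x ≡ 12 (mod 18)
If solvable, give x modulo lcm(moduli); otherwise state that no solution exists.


Moduli 15, 6, 18 are not pairwise coprime, so CRT works modulo lcm(m_i) when all pairwise compatibility conditions hold.
Pairwise compatibility: gcd(m_i, m_j) must divide a_i - a_j for every pair.
Merge one congruence at a time:
  Start: x ≡ 12 (mod 15).
  Combine with x ≡ 1 (mod 6): gcd(15, 6) = 3, and 1 - 12 = -11 is NOT divisible by 3.
    ⇒ system is inconsistent (no integer solution).

No solution (the system is inconsistent).


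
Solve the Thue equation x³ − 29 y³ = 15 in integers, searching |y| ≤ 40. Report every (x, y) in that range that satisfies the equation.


The equation is x³ - 29y³ = 15. For fixed y, x³ = 29·y³ + 15, so a solution requires the RHS to be a perfect cube.
Strategy: iterate y from -40 to 40, compute RHS = 29·y³ + 15, and check whether it is a (positive or negative) perfect cube.
Check small values of y:
  y = 0: RHS = 15 is not a perfect cube.
  y = 1: RHS = 44 is not a perfect cube.
  y = -1: RHS = -14 is not a perfect cube.
  y = 2: RHS = 247 is not a perfect cube.
  y = -2: RHS = -217 is not a perfect cube.
  y = 3: RHS = 798 is not a perfect cube.
  y = -3: RHS = -768 is not a perfect cube.
Continuing the search up to |y| = 40 finds no solutions either.
No (x, y) in the scanned range satisfies the equation.

No integer solutions with |y| ≤ 40.


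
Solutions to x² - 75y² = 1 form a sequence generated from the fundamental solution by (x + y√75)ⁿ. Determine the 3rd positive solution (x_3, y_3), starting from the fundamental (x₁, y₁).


Step 1: Find the fundamental solution (x₁, y₁) of x² - 75y² = 1.
  Expand √75 as a continued fraction. a₀ = ⌊√75⌋ = 8; iterate m_{k+1} = d_k·a_k − m_k, d_{k+1} = (75 − m_{k+1}²)/d_k, a_{k+1} = ⌊(a₀ + m_{k+1})/d_{k+1}⌋ (starting m₀ = 0, d₀ = 1), with convergents p_k = a_k·p_{k-1} + p_{k-2}, q_k = a_k·q_{k-1} + q_{k-2} (p₋₁ = 1, q₋₁ = 0):
  k = 0: a₀ = 8; p₀/q₀ = 8/1; p₀² − 75·q₀² = 64 − 75 = -11.
  k = 1: m = 8, d = 11, a = ⌊(8 + 8)/11⌋ = 1; p/q = (1·8 + 1)/(1·1 + 0) = 9/1; p² − 75·q² = 81 − 75 = 6.
  k = 2: m = 3, d = 6, a = ⌊(8 + 3)/6⌋ = 1; p/q = (1·9 + 8)/(1·1 + 1) = 17/2; p² − 75·q² = 289 − 300 = -11.
  k = 3: m = 3, d = 11, a = ⌊(8 + 3)/11⌋ = 1; p/q = (1·17 + 9)/(1·2 + 1) = 26/3; p² − 75·q² = 676 − 675 = 1.
  The first convergent with p² − 75·q² = 1 gives the fundamental solution (x₁, y₁) = (26, 3).
Step 2: Apply the recurrence (x_{n+1}, y_{n+1}) = (x₁x_n + 75y₁y_n, x₁y_n + y₁x_n) repeatedly.
  From (x_1, y_1) = (26, 3): x_2 = 26·26 + 75·3·3 = 1351; y_2 = 26·3 + 3·26 = 156.
  From (x_2, y_2) = (1351, 156): x_3 = 26·1351 + 75·3·156 = 70226; y_3 = 26·156 + 3·1351 = 8109.
Step 3: Verify x_3² - 75·y_3² = 4931691076 - 4931691075 = 1 (should be 1). ✓

(x_1, y_1) = (26, 3); (x_3, y_3) = (70226, 8109).


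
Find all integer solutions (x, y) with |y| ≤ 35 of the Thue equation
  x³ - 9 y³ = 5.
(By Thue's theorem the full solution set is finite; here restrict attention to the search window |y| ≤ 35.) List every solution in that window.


The equation is x³ - 9y³ = 5. For fixed y, x³ = 9·y³ + 5, so a solution requires the RHS to be a perfect cube.
Strategy: iterate y from -35 to 35, compute RHS = 9·y³ + 5, and check whether it is a (positive or negative) perfect cube.
Check small values of y:
  y = 0: RHS = 5 is not a perfect cube.
  y = 1: RHS = 14 is not a perfect cube.
  y = -1: RHS = -4 is not a perfect cube.
  y = 2: RHS = 77 is not a perfect cube.
  y = -2: RHS = -67 is not a perfect cube.
  y = 3: RHS = 248 is not a perfect cube.
  y = -3: RHS = -238 is not a perfect cube.
Continuing the search up to |y| = 35 finds no solutions either.
No (x, y) in the scanned range satisfies the equation.

No integer solutions with |y| ≤ 35.


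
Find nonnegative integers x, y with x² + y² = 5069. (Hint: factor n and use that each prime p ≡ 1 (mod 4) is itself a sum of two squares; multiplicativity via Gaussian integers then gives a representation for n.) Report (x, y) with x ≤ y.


Step 1: Factor n = 5069 = 37 · 137.
Step 2: Check the mod-4 condition on each prime factor: 37 ≡ 1 (mod 4), exponent 1; 137 ≡ 1 (mod 4), exponent 1.
All primes ≡ 3 (mod 4) appear to even exponent (or don't appear), so by the two-squares theorem n IS expressible as a sum of two squares.
Step 3: Build a representation. Here n = 37 · 137 is a product of primes ≡ 1 (mod 4). Each prime p ≡ 1 (mod 4) is itself a sum of two squares; find a² by testing p − a² for a perfect square:
  37: 37 − 1² = 36 = 6² ⇒ 37 = 1² + 6².
  137: 137 − 1² = 136, 137 − 2² = 133, 137 − 3² = 128, 137 − 4² = 121 = 11² ⇒ 137 = 4² + 11².
  Combine using the Brahmagupta–Fibonacci identity (a² + b²)(c² + d²) = (ac − bd)² + (ad + bc)² = (ac + bd)² + (ad − bc)²:
  37 · 137 = 5069: from (1² + 6²)(4² + 11²), take (1·4 − 6·11, 1·11 + 6·4) = (4 − 66, 11 + 24) = (-62, 35); dropping signs (only squares matter) gives (62, 35); check 62² + 35² = 3844 + 1225 = 5069 ✓.
Step 4: Order so x ≤ y and verify: 35² + 62² = 1225 + 3844 = 5069 = n. ✓

n = 5069 = 35² + 62² (one valid representation with x ≤ y).


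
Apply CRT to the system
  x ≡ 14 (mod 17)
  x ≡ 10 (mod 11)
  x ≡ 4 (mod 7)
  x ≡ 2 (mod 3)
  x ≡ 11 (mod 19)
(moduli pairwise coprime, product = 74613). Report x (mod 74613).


Product of moduli M = 17 · 11 · 7 · 3 · 19 = 74613.
Merge one congruence at a time:
  Start: x ≡ 14 (mod 17).
  Combine with x ≡ 10 (mod 11); new modulus lcm = 187.
    Write x = 14 + 17·t and substitute into x ≡ 10 (mod 11): 17·t ≡ 10 − 14 = -4 (mod 11).
    Reduce coefficients mod 11: 6·t ≡ 7 (mod 11).
    The inverse of 6 mod 11 is 2 (since 6·2 = 12 = 1·11 + 1), so t ≡ 2·7 = 14 ≡ 3 (mod 11).
    Then x = 14 + 17·3 = 65, valid modulo lcm(17, 11) = 187: x ≡ 65 (mod 187).
  Combine with x ≡ 4 (mod 7); new modulus lcm = 1309.
    Write x = 65 + 187·t and substitute into x ≡ 4 (mod 7): 187·t ≡ 4 − 65 = -61 (mod 7).
    Reduce coefficients mod 7: 5·t ≡ 2 (mod 7).
    The inverse of 5 mod 7 is 3 (since 5·3 = 15 = 2·7 + 1), so t ≡ 3·2 = 6 ≡ 6 (mod 7).
    Then x = 65 + 187·6 = 1187, valid modulo lcm(187, 7) = 1309: x ≡ 1187 (mod 1309).
  Combine with x ≡ 2 (mod 3); new modulus lcm = 3927.
    Write x = 1187 + 1309·t and substitute into x ≡ 2 (mod 3): 1309·t ≡ 2 − 1187 = -1185 (mod 3).
    Reduce coefficients mod 3: 1·t ≡ 0 (mod 3).
    So t ≡ 0 (mod 3).
    Then x = 1187 + 1309·0 = 1187, valid modulo lcm(1309, 3) = 3927: x ≡ 1187 (mod 3927).
  Combine with x ≡ 11 (mod 19); new modulus lcm = 74613.
    Write x = 1187 + 3927·t and substitute into x ≡ 11 (mod 19): 3927·t ≡ 11 − 1187 = -1176 (mod 19).
    Reduce coefficients mod 19: 13·t ≡ 2 (mod 19).
    The inverse of 13 mod 19 is 3 (since 13·3 = 39 = 2·19 + 1), so t ≡ 3·2 = 6 ≡ 6 (mod 19).
    Then x = 1187 + 3927·6 = 24749, valid modulo lcm(3927, 19) = 74613: x ≡ 24749 (mod 74613).
Verify against each original: 24749 mod 17 = 14, 24749 mod 11 = 10, 24749 mod 7 = 4, 24749 mod 3 = 2, 24749 mod 19 = 11.

x ≡ 24749 (mod 74613).


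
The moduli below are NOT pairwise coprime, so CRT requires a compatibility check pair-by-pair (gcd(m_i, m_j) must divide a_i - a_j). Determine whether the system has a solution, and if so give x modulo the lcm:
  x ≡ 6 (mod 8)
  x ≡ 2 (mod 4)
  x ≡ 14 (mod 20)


Moduli 8, 4, 20 are not pairwise coprime, so CRT works modulo lcm(m_i) when all pairwise compatibility conditions hold.
Pairwise compatibility: gcd(m_i, m_j) must divide a_i - a_j for every pair.
Merge one congruence at a time:
  Start: x ≡ 6 (mod 8).
  Combine with x ≡ 2 (mod 4): gcd(8, 4) = 4; 2 - 6 = -4, which IS divisible by 4, so compatible.
    Write x = 6 + 8·t and substitute into x ≡ 2 (mod 4): 8·t ≡ 2 − 6 = -4 (mod 4).
    Divide the congruence (and modulus) by g = 4: 2·t ≡ -1 (mod 1).
    Modulo 1 every t works; take t = 0.
    Then x = 6 + 8·0 = 6, valid modulo lcm(8, 4) = 8: x ≡ 6 (mod 8).
  Combine with x ≡ 14 (mod 20): gcd(8, 20) = 4; 14 - 6 = 8, which IS divisible by 4, so compatible.
    Write x = 6 + 8·t and substitute into x ≡ 14 (mod 20): 8·t ≡ 14 − 6 = 8 (mod 20).
    Divide the congruence (and modulus) by g = 4: 2·t ≡ 2 (mod 5).
    The inverse of 2 mod 5 is 3 (since 2·3 = 6 = 1·5 + 1), so t ≡ 3·2 = 6 ≡ 1 (mod 5).
    Then x = 6 + 8·1 = 14, valid modulo lcm(8, 20) = 40: x ≡ 14 (mod 40).
Verify: 14 mod 8 = 6, 14 mod 4 = 2, 14 mod 20 = 14.

x ≡ 14 (mod 40).


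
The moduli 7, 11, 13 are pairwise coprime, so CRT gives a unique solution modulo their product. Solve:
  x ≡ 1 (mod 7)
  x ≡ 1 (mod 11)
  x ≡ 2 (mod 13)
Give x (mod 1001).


Moduli 7, 11, 13 are pairwise coprime; by CRT there is a unique solution modulo M = 7 · 11 · 13 = 1001.
Solve pairwise, accumulating the modulus:
  Start with x ≡ 1 (mod 7).
  Combine with x ≡ 1 (mod 11): since gcd(7, 11) = 1, we get a unique residue mod 77.
    Write x = 1 + 7·t and substitute into x ≡ 1 (mod 11): 7·t ≡ 1 − 1 = 0 (mod 11).
    The inverse of 7 mod 11 is 8 (since 7·8 = 56 = 5·11 + 1), so t ≡ 8·0 = 0 ≡ 0 (mod 11).
    Then x = 1 + 7·0 = 1, valid modulo lcm(7, 11) = 77: x ≡ 1 (mod 77).
  Combine with x ≡ 2 (mod 13): since gcd(77, 13) = 1, we get a unique residue mod 1001.
    Write x = 1 + 77·t and substitute into x ≡ 2 (mod 13): 77·t ≡ 2 − 1 = 1 (mod 13).
    Reduce coefficients mod 13: 12·t ≡ 1 (mod 13).
    The inverse of 12 mod 13 is 12 (since 12·12 = 144 = 11·13 + 1), so t ≡ 12·1 = 12 ≡ 12 (mod 13).
    Then x = 1 + 77·12 = 925, valid modulo lcm(77, 13) = 1001: x ≡ 925 (mod 1001).
Verify: 925 mod 7 = 1 ✓, 925 mod 11 = 1 ✓, 925 mod 13 = 2 ✓.

x ≡ 925 (mod 1001).
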